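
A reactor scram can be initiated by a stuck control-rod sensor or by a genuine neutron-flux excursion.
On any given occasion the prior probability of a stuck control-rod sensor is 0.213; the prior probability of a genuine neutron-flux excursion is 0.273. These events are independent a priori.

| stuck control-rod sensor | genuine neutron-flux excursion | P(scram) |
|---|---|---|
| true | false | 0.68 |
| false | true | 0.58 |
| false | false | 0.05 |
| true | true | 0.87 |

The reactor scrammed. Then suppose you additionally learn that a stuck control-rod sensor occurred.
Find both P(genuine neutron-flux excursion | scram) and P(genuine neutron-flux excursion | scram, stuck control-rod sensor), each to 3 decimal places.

P(genuine neutron-flux excursion | scram) ≈ 0.567; P(genuine neutron-flux excursion | scram, stuck control-rod sensor) ≈ 0.325

Weight on genuine neutron-flux excursion=true, given the evidence: 0.124614 + 0.050590 = 0.175204
The normalizing constant is 0.05*0.787*0.727 + 0.58*0.787*0.273 + 0.68*0.213*0.727 + 0.87*0.213*0.273 = 0.309110
Posterior = 0.175204 / 0.309110 ≈ 0.567

Now also conditioning on stuck control-rod sensor=true:
For the numerator, keep only genuine neutron-flux excursion=true terms: 0.87×0.273 = 0.237510
The normalizing constant is 0.68×0.727 + 0.87×0.273 = 0.731870
P(genuine neutron-flux excursion | scram, stuck control-rod sensor) = 0.237510/0.731870 ≈ 0.325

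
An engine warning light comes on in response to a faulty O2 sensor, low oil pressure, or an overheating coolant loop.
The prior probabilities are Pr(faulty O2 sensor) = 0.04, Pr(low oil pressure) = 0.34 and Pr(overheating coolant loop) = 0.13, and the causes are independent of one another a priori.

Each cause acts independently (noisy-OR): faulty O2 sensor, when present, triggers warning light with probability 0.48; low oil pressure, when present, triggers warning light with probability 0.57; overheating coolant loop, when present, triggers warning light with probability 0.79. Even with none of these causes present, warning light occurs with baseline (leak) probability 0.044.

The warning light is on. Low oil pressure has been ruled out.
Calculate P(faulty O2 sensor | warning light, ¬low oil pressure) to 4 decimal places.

Under noisy-OR, P(warning light | causes) = 1 − (1−0.044)·∏(1−qᵢ) over the active causes.
P(warning light | ¬low oil pressure) = 0.044×0.96×0.87 + 0.79924×0.96×0.13 + 0.50288×0.04×0.87 + 0.895605×0.04×0.13 = 0.036749 + 0.099745 + 0.017500 + 0.004657 = 0.158651
Restricting to configurations with faulty O2 sensor present: 0.017500 + 0.004657 = 0.022157.
P(faulty O2 sensor | warning light, ¬low oil pressure) = 0.022157 / 0.158651 ≈ 0.1397

P(faulty O2 sensor | warning light, ¬low oil pressure) ≈ 0.1397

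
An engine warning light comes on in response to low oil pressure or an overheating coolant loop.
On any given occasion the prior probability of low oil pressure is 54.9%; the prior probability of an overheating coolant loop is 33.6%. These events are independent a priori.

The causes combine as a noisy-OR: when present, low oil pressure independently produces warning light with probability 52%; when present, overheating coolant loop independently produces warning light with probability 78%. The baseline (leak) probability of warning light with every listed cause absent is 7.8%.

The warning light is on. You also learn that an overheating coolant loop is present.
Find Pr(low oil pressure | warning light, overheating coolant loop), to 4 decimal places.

Pr(low oil pressure | warning light, overheating coolant loop) ≈ 0.5795

Under noisy-OR, P(warning light | causes) = 1 − (1−0.078)·∏(1−qᵢ) over the active causes.
P(warning light | overheating coolant loop) = 0.79716*0.451 + 0.902637*0.549 = 0.359519 + 0.495548 = 0.855067
Of this, 0.495548 comes from 0.902637*0.549 (the low oil pressure=true cases).
P(low oil pressure | warning light, overheating coolant loop) = 0.495548 / 0.855067 ≈ 0.5795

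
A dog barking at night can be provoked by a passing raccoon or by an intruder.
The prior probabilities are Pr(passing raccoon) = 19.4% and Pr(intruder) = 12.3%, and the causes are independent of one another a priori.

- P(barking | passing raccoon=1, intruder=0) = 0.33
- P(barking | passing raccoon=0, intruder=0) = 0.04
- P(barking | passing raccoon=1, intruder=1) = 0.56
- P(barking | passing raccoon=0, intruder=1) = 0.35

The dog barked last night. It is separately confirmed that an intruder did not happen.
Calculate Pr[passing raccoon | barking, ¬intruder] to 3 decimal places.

By total probability over both values of passing raccoon:
  P(barking | ¬intruder) = 0.04·0.806 + 0.33·0.194
        = 0.032240 + 0.064020 = 0.096260
Configurations with passing raccoon contribute 0.064020, so
  P(passing raccoon | barking, ¬intruder) = 0.064020 / 0.096260 ≈ 0.665

Pr[passing raccoon | barking, ¬intruder] ≈ 0.665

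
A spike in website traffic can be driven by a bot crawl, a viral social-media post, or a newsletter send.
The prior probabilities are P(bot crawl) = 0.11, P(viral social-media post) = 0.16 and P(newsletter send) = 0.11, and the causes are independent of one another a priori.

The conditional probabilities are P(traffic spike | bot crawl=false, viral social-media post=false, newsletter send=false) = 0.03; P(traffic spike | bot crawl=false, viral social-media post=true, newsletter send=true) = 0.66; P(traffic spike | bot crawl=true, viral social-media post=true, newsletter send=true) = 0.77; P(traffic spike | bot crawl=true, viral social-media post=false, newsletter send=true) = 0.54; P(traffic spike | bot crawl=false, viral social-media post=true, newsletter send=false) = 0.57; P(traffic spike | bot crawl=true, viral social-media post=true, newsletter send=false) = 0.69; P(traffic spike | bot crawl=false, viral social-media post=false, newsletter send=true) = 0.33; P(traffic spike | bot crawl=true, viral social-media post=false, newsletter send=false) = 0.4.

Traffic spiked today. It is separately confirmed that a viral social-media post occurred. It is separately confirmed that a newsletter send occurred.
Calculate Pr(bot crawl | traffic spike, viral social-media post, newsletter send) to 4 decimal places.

Weight on bot crawl=true, given the evidence: 0.77×0.11 = 0.084700
The normalizing constant is 0.66×0.89 + 0.77×0.11 = 0.672100
P(bot crawl | traffic spike, viral social-media post, newsletter send) = 0.084700/0.672100 ≈ 0.1260

Pr(bot crawl | traffic spike, viral social-media post, newsletter send) ≈ 0.1260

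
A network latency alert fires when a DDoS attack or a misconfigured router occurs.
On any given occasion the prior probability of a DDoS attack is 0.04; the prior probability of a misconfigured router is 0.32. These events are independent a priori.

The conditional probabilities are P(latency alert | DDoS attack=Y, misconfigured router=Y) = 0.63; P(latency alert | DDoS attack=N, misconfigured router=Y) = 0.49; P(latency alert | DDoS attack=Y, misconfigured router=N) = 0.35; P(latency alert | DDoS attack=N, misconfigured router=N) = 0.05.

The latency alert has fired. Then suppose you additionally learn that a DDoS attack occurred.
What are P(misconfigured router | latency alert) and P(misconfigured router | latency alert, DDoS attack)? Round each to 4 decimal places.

Numerator (weight on configurations with misconfigured router): 0.150528 + 0.008064 = 0.158592
Normalizer over all consistent configurations: 0.05·0.96·0.68 + 0.49·0.96·0.32 + 0.35·0.04·0.68 + 0.63·0.04·0.32 = 0.200752
Posterior = 0.158592 / 0.200752 ≈ 0.7900

With the extra evidence:
P(latency alert | DDoS attack) = 0.35·0.68 + 0.63·0.32 = 0.238000 + 0.201600 = 0.439600
Restricting to configurations with misconfigured router present: 0.63·0.32 = 0.201600.
P(misconfigured router | latency alert, DDoS attack) = 0.201600 / 0.439600 ≈ 0.4586

P(misconfigured router | latency alert) ≈ 0.7900; P(misconfigured router | latency alert, DDoS attack) ≈ 0.4586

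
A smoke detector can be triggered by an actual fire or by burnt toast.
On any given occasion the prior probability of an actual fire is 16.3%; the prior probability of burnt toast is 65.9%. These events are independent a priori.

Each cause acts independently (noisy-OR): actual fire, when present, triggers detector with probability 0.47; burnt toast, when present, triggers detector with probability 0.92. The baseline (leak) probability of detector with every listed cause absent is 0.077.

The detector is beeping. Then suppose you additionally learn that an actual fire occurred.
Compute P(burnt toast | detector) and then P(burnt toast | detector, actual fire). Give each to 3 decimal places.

Under noisy-OR, P(detector | causes) = 1 − (1−0.077)·∏(1−qᵢ) over the active causes.
Numerator (weight on configurations with burnt toast): 0.510854 + 0.103213 = 0.614067
Normalizer over all consistent configurations: 0.077*0.837*0.341 + 0.92616*0.837*0.659 + 0.51081*0.163*0.341 + 0.960865*0.163*0.659 = 0.664436
P(burnt toast | detector) = 0.614067/0.664436 ≈ 0.924

Now also conditioning on actual fire=true:
P(detector | actual fire) = 0.51081*0.341 + 0.960865*0.659 = 0.174186 + 0.633210 = 0.807396
The burnt toast-present share is 0.960865*0.659 = 0.633210.
P(burnt toast | detector, actual fire) = 0.633210 / 0.807396 ≈ 0.784
The drop from 0.924 to 0.784 is the explaining-away (discounting) effect.

P(burnt toast | detector) ≈ 0.924; P(burnt toast | detector, actual fire) ≈ 0.784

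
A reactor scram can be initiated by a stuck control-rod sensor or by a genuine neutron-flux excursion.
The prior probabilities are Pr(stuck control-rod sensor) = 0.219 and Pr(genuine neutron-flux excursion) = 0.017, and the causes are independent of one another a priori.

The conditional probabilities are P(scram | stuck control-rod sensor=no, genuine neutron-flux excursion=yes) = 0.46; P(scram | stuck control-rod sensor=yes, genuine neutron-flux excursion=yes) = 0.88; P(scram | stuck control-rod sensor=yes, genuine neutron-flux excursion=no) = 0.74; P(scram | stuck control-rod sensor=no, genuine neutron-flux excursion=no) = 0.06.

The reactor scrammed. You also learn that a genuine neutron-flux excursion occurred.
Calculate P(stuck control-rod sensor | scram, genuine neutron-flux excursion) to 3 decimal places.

By total probability over both values of stuck control-rod sensor:
  P(scram | genuine neutron-flux excursion) = 0.46*0.781 + 0.88*0.219
        = 0.359260 + 0.192720 = 0.551980
Keeping only the stuck control-rod sensor-present terms gives 0.192720, so
  P(stuck control-rod sensor | scram, genuine neutron-flux excursion) = 0.192720 / 0.551980 ≈ 0.349

P(stuck control-rod sensor | scram, genuine neutron-flux excursion) ≈ 0.349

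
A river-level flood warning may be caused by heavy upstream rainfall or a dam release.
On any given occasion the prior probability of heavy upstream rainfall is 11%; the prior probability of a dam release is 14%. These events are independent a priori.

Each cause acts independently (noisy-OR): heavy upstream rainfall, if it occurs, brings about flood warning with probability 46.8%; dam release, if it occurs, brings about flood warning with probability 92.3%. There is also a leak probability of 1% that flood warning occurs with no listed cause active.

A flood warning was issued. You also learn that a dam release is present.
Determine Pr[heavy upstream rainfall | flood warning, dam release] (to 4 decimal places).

Pr[heavy upstream rainfall | flood warning, dam release] ≈ 0.1138

Under noisy-OR, P(flood warning | causes) = 1 − (1−0.01)·∏(1−qᵢ) over the active causes.
Enumerate both values of heavy upstream rainfall and weight by the priors:
  P(flood warning | dam release) = 0.92377·0.89 + 0.959446·0.11
        = 0.822155 + 0.105539 = 0.927694
Configurations with heavy upstream rainfall contribute 0.105539, so
  P(heavy upstream rainfall | flood warning, dam release) = 0.105539 / 0.927694 ≈ 0.1138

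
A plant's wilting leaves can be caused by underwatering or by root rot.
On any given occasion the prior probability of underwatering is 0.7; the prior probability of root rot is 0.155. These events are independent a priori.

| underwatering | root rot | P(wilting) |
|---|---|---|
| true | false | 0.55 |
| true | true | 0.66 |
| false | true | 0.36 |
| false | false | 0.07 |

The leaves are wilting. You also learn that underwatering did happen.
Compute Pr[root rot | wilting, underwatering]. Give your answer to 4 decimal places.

Pr[root rot | wilting, underwatering] ≈ 0.1804

P(wilting | underwatering) = 0.55×0.845 + 0.66×0.155 = 0.464750 + 0.102300 = 0.567050
Of this, 0.102300 comes from 0.66×0.155 (the root rot=true cases).
P(root rot | wilting, underwatering) = 0.102300 / 0.567050 ≈ 0.1804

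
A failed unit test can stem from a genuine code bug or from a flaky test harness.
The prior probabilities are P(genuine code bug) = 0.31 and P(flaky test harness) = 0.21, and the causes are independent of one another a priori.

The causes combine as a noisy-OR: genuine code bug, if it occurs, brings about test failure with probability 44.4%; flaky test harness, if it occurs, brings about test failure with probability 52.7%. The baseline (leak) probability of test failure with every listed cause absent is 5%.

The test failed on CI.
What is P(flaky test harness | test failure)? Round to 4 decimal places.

P(flaky test harness | test failure) ≈ 0.4739

Under noisy-OR, P(test failure | causes) = 1 − (1−0.05)·∏(1−qᵢ) over the active causes.
P(test failure) = 0.05×0.69×0.79 + 0.55065×0.69×0.21 + 0.4718×0.31×0.79 + 0.750161×0.31×0.21 = 0.027255 + 0.079789 + 0.115544 + 0.048835 = 0.271423
Of this, 0.128624 comes from 0.079789 + 0.048835 (the flaky test harness=true cases).
P(flaky test harness | test failure) = 0.128624 / 0.271423 ≈ 0.4739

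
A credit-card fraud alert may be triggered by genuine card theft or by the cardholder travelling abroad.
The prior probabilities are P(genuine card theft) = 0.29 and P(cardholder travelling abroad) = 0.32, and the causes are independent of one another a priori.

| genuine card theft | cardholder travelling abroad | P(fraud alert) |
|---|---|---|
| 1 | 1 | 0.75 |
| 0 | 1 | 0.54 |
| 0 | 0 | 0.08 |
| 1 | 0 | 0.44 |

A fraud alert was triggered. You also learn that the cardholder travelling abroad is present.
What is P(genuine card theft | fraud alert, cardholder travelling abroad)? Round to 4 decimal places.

P(genuine card theft | fraud alert, cardholder travelling abroad) ≈ 0.3620

P(fraud alert | cardholder travelling abroad) = 0.54×0.71 + 0.75×0.29 = 0.383400 + 0.217500 = 0.600900
Of this, 0.217500 comes from 0.75×0.29 (the genuine card theft=true cases).
P(genuine card theft | fraud alert, cardholder travelling abroad) = 0.217500 / 0.600900 ≈ 0.3620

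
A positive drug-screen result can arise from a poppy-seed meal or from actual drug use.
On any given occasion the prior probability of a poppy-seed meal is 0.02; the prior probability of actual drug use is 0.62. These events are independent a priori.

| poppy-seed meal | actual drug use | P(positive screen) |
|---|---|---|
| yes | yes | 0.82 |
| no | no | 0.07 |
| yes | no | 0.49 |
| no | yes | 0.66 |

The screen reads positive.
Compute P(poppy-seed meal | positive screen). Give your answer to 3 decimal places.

P(poppy-seed meal | positive screen) ≈ 0.032

Weight on poppy-seed meal=true, given the evidence: 0.003724 + 0.010168 = 0.013892
Normalizer over all consistent configurations: 0.07*0.98*0.38 + 0.66*0.98*0.62 + 0.49*0.02*0.38 + 0.82*0.02*0.62 = 0.440976
P(poppy-seed meal | positive screen) = 0.013892/0.440976 ≈ 0.032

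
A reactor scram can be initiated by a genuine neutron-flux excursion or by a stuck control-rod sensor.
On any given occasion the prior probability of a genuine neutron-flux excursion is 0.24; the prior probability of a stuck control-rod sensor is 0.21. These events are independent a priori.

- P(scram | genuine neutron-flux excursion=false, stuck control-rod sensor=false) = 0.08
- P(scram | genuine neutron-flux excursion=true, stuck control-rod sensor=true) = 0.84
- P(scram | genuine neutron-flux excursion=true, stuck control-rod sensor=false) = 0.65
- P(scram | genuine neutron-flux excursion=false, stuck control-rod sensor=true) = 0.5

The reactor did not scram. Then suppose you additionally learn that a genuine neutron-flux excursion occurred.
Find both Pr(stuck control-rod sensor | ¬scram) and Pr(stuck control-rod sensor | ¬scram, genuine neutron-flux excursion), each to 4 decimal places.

Pr(stuck control-rod sensor | ¬scram) ≈ 0.1243; Pr(stuck control-rod sensor | ¬scram, genuine neutron-flux excursion) ≈ 0.1084

Weight on stuck control-rod sensor=true, given the evidence: 0.079800 + 0.008064 = 0.087864
Normalizer over all consistent configurations: 0.92×0.76×0.79 + 0.5×0.76×0.21 + 0.35×0.24×0.79 + 0.16×0.24×0.21 = 0.706592
P(stuck control-rod sensor | ¬scram) = 0.087864/0.706592 ≈ 0.1243

Now condition on the additional information:
Enumerate both values of stuck control-rod sensor and weight by the priors:
  P(¬scram | genuine neutron-flux excursion) = 0.35·0.79 + 0.16·0.21
        = 0.276500 + 0.033600 = 0.310100
Keeping only the stuck control-rod sensor-present terms gives 0.033600, so
  P(stuck control-rod sensor | ¬scram, genuine neutron-flux excursion) = 0.033600 / 0.310100 ≈ 0.1084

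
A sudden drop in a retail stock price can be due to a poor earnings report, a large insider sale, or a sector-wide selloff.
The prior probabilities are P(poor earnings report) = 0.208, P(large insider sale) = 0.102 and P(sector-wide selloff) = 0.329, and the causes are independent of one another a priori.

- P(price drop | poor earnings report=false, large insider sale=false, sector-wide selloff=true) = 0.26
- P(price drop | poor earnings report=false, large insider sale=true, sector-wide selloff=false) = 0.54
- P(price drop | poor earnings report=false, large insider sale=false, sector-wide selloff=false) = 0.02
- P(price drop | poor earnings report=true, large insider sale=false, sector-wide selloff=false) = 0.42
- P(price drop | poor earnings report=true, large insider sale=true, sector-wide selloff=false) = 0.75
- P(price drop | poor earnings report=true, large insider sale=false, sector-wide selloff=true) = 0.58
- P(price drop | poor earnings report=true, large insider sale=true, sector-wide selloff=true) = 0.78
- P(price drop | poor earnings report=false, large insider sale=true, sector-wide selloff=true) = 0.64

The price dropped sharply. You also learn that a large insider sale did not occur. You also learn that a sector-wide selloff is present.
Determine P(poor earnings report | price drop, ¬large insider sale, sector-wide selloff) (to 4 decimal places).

P(poor earnings report | price drop, ¬large insider sale, sector-wide selloff) ≈ 0.3694

Weight on poor earnings report=true, given the evidence: 0.58·0.208 = 0.120640
Normalizer over all consistent configurations: 0.26·0.792 + 0.58·0.208 = 0.326560
Posterior = 0.120640 / 0.326560 ≈ 0.3694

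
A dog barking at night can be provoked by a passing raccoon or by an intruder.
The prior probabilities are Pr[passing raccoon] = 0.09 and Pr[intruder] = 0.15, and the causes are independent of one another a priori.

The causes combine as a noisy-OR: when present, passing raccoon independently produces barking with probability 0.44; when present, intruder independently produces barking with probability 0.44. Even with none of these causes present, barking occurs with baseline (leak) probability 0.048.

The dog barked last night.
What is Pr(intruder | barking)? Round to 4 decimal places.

Pr(intruder | barking) ≈ 0.5012

Under noisy-OR, P(barking | causes) = 1 − (1−0.048)·∏(1−qᵢ) over the active causes.
Sum P(barking|·) weighted by the priors over the 4 (passing raccoon, intruder) configurations:
  P(barking) = 0.048*0.91*0.85 + 0.46688*0.91*0.15 + 0.46688*0.09*0.85 + 0.701453*0.09*0.15
        = 0.037128 + 0.063729 + 0.035716 + 0.009470 = 0.146043
Keeping only the intruder-present terms gives 0.073199, so
  P(intruder | barking) = 0.073199 / 0.146043 ≈ 0.5012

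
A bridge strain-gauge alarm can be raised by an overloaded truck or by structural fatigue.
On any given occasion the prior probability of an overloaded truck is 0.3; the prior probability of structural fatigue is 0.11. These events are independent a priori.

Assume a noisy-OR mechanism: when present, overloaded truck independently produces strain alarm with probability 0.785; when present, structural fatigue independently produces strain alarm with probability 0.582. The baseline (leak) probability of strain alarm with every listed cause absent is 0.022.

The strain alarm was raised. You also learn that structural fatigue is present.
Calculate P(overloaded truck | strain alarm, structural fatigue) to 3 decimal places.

P(overloaded truck | strain alarm, structural fatigue) ≈ 0.398

Under noisy-OR, P(strain alarm | causes) = 1 − (1−0.022)·∏(1−qᵢ) over the active causes.
P(strain alarm | structural fatigue) = 0.591196*0.7 + 0.912107*0.3 = 0.413837 + 0.273632 = 0.687469
Restricting to configurations with overloaded truck present: 0.912107*0.3 = 0.273632.
P(overloaded truck | strain alarm, structural fatigue) = 0.273632 / 0.687469 ≈ 0.398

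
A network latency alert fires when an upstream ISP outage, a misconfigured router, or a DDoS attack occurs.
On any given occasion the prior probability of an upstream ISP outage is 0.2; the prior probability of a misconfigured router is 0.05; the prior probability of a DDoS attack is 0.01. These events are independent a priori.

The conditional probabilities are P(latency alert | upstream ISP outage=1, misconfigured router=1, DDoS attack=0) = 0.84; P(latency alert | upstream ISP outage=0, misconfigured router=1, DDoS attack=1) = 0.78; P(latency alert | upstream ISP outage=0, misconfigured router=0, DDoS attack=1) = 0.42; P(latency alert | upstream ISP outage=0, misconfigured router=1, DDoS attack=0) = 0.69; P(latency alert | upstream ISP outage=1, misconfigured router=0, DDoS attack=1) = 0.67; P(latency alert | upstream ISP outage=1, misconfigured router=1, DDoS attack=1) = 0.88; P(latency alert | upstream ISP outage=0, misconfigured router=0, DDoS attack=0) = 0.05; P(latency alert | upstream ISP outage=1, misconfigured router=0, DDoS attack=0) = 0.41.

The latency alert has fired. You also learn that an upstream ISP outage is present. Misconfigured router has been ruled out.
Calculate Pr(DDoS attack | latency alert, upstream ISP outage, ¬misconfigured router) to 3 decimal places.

P(latency alert | upstream ISP outage, ¬misconfigured router) = 0.41×0.99 + 0.67×0.01 = 0.405900 + 0.006700 = 0.412600
Of this, 0.006700 comes from 0.67×0.01 (the DDoS attack=true cases).
P(DDoS attack | latency alert, upstream ISP outage, ¬misconfigured router) = 0.006700 / 0.412600 ≈ 0.016

Pr(DDoS attack | latency alert, upstream ISP outage, ¬misconfigured router) ≈ 0.016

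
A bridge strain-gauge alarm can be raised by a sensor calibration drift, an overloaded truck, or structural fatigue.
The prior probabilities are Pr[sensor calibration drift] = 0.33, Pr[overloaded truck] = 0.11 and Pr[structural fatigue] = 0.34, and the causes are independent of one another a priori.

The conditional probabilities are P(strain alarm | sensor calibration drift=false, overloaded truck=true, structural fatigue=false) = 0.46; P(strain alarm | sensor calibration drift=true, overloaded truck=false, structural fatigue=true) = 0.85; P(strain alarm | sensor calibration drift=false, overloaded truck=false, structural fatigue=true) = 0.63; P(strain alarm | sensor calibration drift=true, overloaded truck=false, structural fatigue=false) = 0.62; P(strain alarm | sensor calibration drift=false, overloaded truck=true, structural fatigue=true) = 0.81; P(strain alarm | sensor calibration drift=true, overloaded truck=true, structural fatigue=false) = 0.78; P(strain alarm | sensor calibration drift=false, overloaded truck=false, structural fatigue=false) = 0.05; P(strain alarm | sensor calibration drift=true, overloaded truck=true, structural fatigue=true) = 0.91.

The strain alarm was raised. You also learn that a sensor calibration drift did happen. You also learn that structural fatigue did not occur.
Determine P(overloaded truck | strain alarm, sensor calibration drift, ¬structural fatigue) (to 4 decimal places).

P(overloaded truck | strain alarm, sensor calibration drift, ¬structural fatigue) ≈ 0.1346

Sum P(strain alarm|·) weighted by the priors over both values of overloaded truck:
  P(strain alarm | sensor calibration drift, ¬structural fatigue) = 0.62×0.89 + 0.78×0.11
        = 0.551800 + 0.085800 = 0.637600
Configurations with overloaded truck contribute 0.085800, so
  P(overloaded truck | strain alarm, sensor calibration drift, ¬structural fatigue) = 0.085800 / 0.637600 ≈ 0.1346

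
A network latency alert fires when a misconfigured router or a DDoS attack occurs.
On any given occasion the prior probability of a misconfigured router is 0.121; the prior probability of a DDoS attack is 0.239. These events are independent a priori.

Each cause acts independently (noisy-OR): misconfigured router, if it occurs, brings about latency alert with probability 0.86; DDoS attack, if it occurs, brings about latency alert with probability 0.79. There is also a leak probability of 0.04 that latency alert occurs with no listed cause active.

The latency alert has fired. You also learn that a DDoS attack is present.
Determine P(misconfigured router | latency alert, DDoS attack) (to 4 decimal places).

Under noisy-OR, P(latency alert | causes) = 1 − (1−0.04)·∏(1−qᵢ) over the active causes.
Sum P(latency alert|·) weighted by the priors over both values of misconfigured router:
  P(latency alert | DDoS attack) = 0.7984*0.879 + 0.971776*0.121
        = 0.701794 + 0.117585 = 0.819379
Keeping only the misconfigured router-present terms gives 0.117585, so
  P(misconfigured router | latency alert, DDoS attack) = 0.117585 / 0.819379 ≈ 0.1435

P(misconfigured router | latency alert, DDoS attack) ≈ 0.1435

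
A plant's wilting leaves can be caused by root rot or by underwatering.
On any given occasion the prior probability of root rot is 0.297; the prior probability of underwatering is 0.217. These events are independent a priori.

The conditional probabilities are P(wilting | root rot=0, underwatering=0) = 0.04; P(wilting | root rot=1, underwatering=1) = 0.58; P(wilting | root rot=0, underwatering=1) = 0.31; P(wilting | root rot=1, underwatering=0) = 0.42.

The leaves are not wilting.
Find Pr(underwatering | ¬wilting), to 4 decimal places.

By total probability over the 4 (root rot, underwatering) configurations:
  P(¬wilting) = 0.96*0.703*0.783 + 0.69*0.703*0.217 + 0.58*0.297*0.783 + 0.42*0.297*0.217
        = 0.528431 + 0.105260 + 0.134880 + 0.027069 = 0.795640
Configurations with underwatering contribute 0.132329, so
  P(underwatering | ¬wilting) = 0.132329 / 0.795640 ≈ 0.1663

Pr(underwatering | ¬wilting) ≈ 0.1663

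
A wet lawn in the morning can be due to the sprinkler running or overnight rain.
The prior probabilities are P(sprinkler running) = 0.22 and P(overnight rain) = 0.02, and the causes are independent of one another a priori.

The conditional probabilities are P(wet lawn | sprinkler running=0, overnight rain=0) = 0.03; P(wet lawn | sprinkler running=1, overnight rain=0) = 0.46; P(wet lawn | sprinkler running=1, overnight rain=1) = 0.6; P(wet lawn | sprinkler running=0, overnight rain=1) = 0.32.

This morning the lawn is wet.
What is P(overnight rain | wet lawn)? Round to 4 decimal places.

Sum P(wet lawn|·) weighted by the priors over the 4 (sprinkler running, overnight rain) configurations:
  P(wet lawn) = 0.03*0.78*0.98 + 0.32*0.78*0.02 + 0.46*0.22*0.98 + 0.6*0.22*0.02
        = 0.022932 + 0.004992 + 0.099176 + 0.002640 = 0.129740
Keeping only the overnight rain-present terms gives 0.007632, so
  P(overnight rain | wet lawn) = 0.007632 / 0.129740 ≈ 0.0588

P(overnight rain | wet lawn) ≈ 0.0588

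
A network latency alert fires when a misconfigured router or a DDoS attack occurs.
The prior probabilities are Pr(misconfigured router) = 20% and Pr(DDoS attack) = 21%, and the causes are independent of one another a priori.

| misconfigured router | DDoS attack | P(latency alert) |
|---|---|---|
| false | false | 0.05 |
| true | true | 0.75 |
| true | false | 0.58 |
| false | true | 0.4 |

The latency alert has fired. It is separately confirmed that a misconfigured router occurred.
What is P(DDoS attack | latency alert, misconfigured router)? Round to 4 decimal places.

Enumerate both values of DDoS attack and weight by the priors:
  P(latency alert | misconfigured router) = 0.58*0.79 + 0.75*0.21
        = 0.458200 + 0.157500 = 0.615700
Configurations with DDoS attack contribute 0.157500, so
  P(DDoS attack | latency alert, misconfigured router) = 0.157500 / 0.615700 ≈ 0.2558

P(DDoS attack | latency alert, misconfigured router) ≈ 0.2558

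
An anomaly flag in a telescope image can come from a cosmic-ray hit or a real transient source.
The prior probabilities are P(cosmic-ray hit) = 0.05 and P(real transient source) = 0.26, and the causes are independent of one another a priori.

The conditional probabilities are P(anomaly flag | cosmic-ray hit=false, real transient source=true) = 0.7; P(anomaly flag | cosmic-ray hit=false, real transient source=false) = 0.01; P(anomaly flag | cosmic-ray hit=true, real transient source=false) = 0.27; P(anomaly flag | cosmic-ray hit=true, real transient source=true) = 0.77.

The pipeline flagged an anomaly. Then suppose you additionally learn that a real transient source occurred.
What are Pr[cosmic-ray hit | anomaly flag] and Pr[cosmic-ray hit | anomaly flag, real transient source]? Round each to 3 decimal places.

P(anomaly flag) = 0.01×0.95×0.74 + 0.7×0.95×0.26 + 0.27×0.05×0.74 + 0.77×0.05×0.26 = 0.007030 + 0.172900 + 0.009990 + 0.010010 = 0.199930
Restricting to configurations with cosmic-ray hit present: 0.009990 + 0.010010 = 0.020000.
So P(cosmic-ray hit | anomaly flag) = 0.020000/0.199930 ≈ 0.100.

With the extra evidence:
P(anomaly flag | real transient source) = 0.7*0.95 + 0.77*0.05 = 0.665000 + 0.038500 = 0.703500
Of this, 0.038500 comes from 0.77*0.05 (the cosmic-ray hit=true cases).
So P(cosmic-ray hit | anomaly flag, real transient source) = 0.038500/0.703500 ≈ 0.055.
The drop from 0.100 to 0.055 is the explaining-away (discounting) effect.

Pr[cosmic-ray hit | anomaly flag] ≈ 0.100; Pr[cosmic-ray hit | anomaly flag, real transient source] ≈ 0.055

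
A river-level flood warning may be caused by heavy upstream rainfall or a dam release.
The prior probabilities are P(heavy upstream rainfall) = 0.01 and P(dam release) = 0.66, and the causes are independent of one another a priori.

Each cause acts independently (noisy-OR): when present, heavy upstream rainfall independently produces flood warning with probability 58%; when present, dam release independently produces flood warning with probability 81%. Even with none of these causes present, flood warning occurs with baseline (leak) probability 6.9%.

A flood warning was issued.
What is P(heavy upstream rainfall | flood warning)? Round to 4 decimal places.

P(heavy upstream rainfall | flood warning) ≈ 0.0144

Under noisy-OR, P(flood warning | causes) = 1 − (1−0.069)·∏(1−qᵢ) over the active causes.
For the numerator, keep only heavy upstream rainfall=true terms: 0.002071 + 0.006110 = 0.008181
Denominator P(flood warning): 0.069·0.99·0.34 + 0.82311·0.99·0.66 + 0.60898·0.01·0.34 + 0.925706·0.01·0.66 = 0.569226
P(heavy upstream rainfall | flood warning) = 0.008181/0.569226 ≈ 0.0144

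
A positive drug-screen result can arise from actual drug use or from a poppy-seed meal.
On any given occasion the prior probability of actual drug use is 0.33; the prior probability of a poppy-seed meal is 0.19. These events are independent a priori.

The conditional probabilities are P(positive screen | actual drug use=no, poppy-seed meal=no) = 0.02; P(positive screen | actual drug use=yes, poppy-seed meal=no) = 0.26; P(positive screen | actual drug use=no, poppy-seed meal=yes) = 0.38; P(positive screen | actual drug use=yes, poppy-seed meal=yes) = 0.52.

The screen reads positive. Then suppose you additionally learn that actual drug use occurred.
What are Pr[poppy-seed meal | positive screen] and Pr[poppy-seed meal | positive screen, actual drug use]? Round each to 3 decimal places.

Pr[poppy-seed meal | positive screen] ≈ 0.502; Pr[poppy-seed meal | positive screen, actual drug use] ≈ 0.319

For the numerator, keep only poppy-seed meal=true terms: 0.048374 + 0.032604 = 0.080978
The normalizing constant is 0.02*0.67*0.81 + 0.38*0.67*0.19 + 0.26*0.33*0.81 + 0.52*0.33*0.19 = 0.161330
Posterior = 0.080978 / 0.161330 ≈ 0.502

Now condition on the additional information:
Enumerate both values of poppy-seed meal and weight by the priors:
  P(positive screen | actual drug use) = 0.26·0.81 + 0.52·0.19
        = 0.210600 + 0.098800 = 0.309400
The terms with poppy-seed meal present sum to 0.098800, so
  P(poppy-seed meal | positive screen, actual drug use) = 0.098800 / 0.309400 ≈ 0.319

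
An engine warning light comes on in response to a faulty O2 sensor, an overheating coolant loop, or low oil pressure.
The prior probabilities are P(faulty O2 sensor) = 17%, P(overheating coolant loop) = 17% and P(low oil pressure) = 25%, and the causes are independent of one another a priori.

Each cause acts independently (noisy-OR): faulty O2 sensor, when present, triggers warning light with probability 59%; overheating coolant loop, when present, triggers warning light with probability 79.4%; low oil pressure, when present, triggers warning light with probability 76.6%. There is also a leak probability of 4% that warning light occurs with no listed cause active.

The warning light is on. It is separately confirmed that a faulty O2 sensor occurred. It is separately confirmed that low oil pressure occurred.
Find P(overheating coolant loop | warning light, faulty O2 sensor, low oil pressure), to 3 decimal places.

Under noisy-OR, P(warning light | causes) = 1 − (1−0.04)·∏(1−qᵢ) over the active causes.
Weight on overheating coolant loop=true, given the evidence: 0.981027*0.17 = 0.166775
Denominator P(warning light | faulty O2 sensor, low oil pressure): 0.907898*0.83 + 0.981027*0.17 = 0.920330
P(overheating coolant loop | warning light, faulty O2 sensor, low oil pressure) = 0.166775/0.920330 ≈ 0.181

P(overheating coolant loop | warning light, faulty O2 sensor, low oil pressure) ≈ 0.181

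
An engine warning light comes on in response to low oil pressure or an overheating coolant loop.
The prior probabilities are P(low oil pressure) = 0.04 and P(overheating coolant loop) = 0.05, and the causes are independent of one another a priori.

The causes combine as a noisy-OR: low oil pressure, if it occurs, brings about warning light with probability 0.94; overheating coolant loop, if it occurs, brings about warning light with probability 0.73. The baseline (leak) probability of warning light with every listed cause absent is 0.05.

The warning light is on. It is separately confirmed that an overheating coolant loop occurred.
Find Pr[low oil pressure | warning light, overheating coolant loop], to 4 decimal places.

Pr[low oil pressure | warning light, overheating coolant loop] ≈ 0.0523

Under noisy-OR, P(warning light | causes) = 1 − (1−0.05)·∏(1−qᵢ) over the active causes.
Enumerate both values of low oil pressure and weight by the priors:
  P(warning light | overheating coolant loop) = 0.7435*0.96 + 0.98461*0.04
        = 0.713760 + 0.039384 = 0.753144
The terms with low oil pressure present sum to 0.039384, so
  P(low oil pressure | warning light, overheating coolant loop) = 0.039384 / 0.753144 ≈ 0.0523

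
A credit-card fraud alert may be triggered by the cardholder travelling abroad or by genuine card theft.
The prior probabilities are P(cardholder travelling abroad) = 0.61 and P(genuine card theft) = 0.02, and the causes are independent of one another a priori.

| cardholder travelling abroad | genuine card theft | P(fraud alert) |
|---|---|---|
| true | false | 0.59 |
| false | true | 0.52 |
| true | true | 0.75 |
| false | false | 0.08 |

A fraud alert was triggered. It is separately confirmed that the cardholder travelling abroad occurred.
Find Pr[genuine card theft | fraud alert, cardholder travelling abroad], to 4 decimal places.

Pr[genuine card theft | fraud alert, cardholder travelling abroad] ≈ 0.0253

For the numerator, keep only genuine card theft=true terms: 0.75×0.02 = 0.015000
Normalizer over all consistent configurations: 0.59×0.98 + 0.75×0.02 = 0.593200
P(genuine card theft | fraud alert, cardholder travelling abroad) = 0.015000/0.593200 ≈ 0.0253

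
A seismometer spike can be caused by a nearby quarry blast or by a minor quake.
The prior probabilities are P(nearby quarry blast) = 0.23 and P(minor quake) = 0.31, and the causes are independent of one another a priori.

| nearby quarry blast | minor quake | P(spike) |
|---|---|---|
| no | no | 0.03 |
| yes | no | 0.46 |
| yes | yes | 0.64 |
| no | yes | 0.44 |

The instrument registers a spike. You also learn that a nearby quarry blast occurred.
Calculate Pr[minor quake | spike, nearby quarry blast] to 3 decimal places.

Weight on minor quake=true, given the evidence: 0.64×0.31 = 0.198400
Normalizer over all consistent configurations: 0.46×0.69 + 0.64×0.31 = 0.515800
Posterior = 0.198400 / 0.515800 ≈ 0.385

Pr[minor quake | spike, nearby quarry blast] ≈ 0.385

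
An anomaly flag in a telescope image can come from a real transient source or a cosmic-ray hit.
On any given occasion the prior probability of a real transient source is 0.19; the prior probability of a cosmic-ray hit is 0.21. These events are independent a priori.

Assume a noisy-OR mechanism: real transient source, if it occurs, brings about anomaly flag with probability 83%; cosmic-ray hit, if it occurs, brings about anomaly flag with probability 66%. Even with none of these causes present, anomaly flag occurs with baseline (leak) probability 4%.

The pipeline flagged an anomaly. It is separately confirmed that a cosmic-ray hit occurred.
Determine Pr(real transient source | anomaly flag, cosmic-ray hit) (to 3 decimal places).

Under noisy-OR, P(anomaly flag | causes) = 1 − (1−0.04)·∏(1−qᵢ) over the active causes.
P(anomaly flag | cosmic-ray hit) = 0.6736*0.81 + 0.944512*0.19 = 0.545616 + 0.179457 = 0.725073
Of this, 0.179457 comes from 0.944512*0.19 (the real transient source=true cases).
So P(real transient source | anomaly flag, cosmic-ray hit) = 0.179457/0.725073 ≈ 0.248.

Pr(real transient source | anomaly flag, cosmic-ray hit) ≈ 0.248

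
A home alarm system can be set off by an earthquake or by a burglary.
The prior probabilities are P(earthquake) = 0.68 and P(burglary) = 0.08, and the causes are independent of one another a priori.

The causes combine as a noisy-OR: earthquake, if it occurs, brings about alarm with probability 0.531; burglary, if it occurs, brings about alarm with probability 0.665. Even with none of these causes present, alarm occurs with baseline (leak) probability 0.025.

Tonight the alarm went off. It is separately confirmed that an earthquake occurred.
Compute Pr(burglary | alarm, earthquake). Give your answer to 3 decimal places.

Pr(burglary | alarm, earthquake) ≈ 0.119

Under noisy-OR, P(alarm | causes) = 1 − (1−0.025)·∏(1−qᵢ) over the active causes.
Sum P(alarm|·) weighted by the priors over both values of burglary:
  P(alarm | earthquake) = 0.542725*0.92 + 0.846813*0.08
        = 0.499307 + 0.067745 = 0.567052
Keeping only the burglary-present terms gives 0.067745, so
  P(burglary | alarm, earthquake) = 0.067745 / 0.567052 ≈ 0.119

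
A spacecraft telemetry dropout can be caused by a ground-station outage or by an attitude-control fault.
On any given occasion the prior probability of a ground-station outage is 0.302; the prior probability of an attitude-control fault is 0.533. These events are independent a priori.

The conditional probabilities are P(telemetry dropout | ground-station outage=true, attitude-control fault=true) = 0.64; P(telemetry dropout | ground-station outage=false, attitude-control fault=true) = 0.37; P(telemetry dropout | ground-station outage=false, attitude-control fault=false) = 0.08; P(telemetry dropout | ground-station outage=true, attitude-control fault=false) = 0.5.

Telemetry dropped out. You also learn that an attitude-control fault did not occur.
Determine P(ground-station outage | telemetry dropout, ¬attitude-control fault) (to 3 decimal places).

Enumerate both values of ground-station outage and weight by the priors:
  P(telemetry dropout | ¬attitude-control fault) = 0.08×0.698 + 0.5×0.302
        = 0.055840 + 0.151000 = 0.206840
Keeping only the ground-station outage-present terms gives 0.151000, so
  P(ground-station outage | telemetry dropout, ¬attitude-control fault) = 0.151000 / 0.206840 ≈ 0.730

P(ground-station outage | telemetry dropout, ¬attitude-control fault) ≈ 0.730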